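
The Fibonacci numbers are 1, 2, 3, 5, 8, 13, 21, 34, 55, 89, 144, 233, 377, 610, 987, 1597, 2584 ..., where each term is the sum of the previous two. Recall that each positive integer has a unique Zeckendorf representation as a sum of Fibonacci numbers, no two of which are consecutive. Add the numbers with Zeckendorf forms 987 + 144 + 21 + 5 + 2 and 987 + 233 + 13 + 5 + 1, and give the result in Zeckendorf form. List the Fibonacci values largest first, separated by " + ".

The two numbers are 1159 and 1239, so their sum is 2398.
Repeatedly subtract the largest Fibonacci number that fits:
2398: greatest Fibonacci not exceeding it is 1597, leaving 801
801: greatest Fibonacci not exceeding it is 610, leaving 191
191: greatest Fibonacci not exceeding it is 144, leaving 47
47: greatest Fibonacci not exceeding it is 34, leaving 13
13: greatest Fibonacci not exceeding it is 13, leaving 0

1597 + 610 + 144 + 34 + 13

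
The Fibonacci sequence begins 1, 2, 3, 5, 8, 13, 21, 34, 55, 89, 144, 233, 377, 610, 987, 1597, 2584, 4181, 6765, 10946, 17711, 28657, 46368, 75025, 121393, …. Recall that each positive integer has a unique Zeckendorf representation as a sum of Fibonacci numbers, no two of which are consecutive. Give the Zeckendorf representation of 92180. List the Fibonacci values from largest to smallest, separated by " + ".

subtract 75025 from 92180: 17155 remains
subtract 10946 from 17155: 6209 remains
subtract 4181 from 6209: 2028 remains
subtract 1597 from 2028: 431 remains
subtract 377 from 431: 54 remains
subtract 34 from 54: 20 remains
subtract 13 from 20: 7 remains
subtract 5 from 7: 2 remains
subtract 2 from 2: 0 remains
So 92180 = 75025 + 10946 + 4181 + 1597 + 377 + 34 + 13 + 5 + 2, with no two terms consecutive in the sequence.

75025 + 10946 + 4181 + 1597 + 377 + 34 + 13 + 5 + 2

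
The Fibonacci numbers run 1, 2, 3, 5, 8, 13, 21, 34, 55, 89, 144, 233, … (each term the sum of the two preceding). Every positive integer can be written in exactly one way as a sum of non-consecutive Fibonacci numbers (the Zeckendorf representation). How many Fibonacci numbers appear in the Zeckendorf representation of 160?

Repeatedly subtract the largest Fibonacci number that fits:
subtract 144 from 160: 16 remains
subtract 13 from 16: 3 remains
subtract 3 from 3: 0 remains
160 = 144 + 13 + 3, which has 3 terms.

3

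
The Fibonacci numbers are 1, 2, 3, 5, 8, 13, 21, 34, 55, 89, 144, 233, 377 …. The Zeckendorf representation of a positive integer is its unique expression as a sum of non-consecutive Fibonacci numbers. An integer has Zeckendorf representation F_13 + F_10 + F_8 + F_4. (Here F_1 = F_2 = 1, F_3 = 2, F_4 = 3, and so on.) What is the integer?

312

F_13 + F_10 + F_8 + F_4 = 233 + 55 + 21 + 3 = 312.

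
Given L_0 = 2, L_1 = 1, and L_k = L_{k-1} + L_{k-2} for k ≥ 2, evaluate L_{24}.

Iterating the recurrence up to L_{20} = 15127 and L_{19} = 9349:
L_{21} = L_{20} + L_{19} = 15127 + 9349 = 24476
L_{22} = L_{21} + L_{20} = 24476 + 15127 = 39603
L_{23} = L_{22} + L_{21} = 39603 + 24476 = 64079
L_{24} = L_{23} + L_{22} = 64079 + 39603 = 103682

103682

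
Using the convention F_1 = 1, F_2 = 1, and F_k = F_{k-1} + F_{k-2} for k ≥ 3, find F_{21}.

10946

Iterating the recurrence up to F_{15} = 610 and F_{14} = 377:
F_{16} = F_{15} + F_{14} = 610 + 377 = 987
F_{17} = F_{16} + F_{15} = 987 + 610 = 1597
F_{18} = F_{17} + F_{16} = 1597 + 987 = 2584
F_{19} = F_{18} + F_{17} = 2584 + 1597 = 4181
F_{20} = F_{19} + F_{18} = 4181 + 2584 = 6765
F_{21} = F_{20} + F_{19} = 6765 + 4181 = 10946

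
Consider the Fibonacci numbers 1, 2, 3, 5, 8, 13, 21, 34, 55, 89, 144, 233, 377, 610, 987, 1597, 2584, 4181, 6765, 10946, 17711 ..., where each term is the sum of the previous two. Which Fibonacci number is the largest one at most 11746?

10946 ≤ 11746 < 17711, so the largest Fibonacci number not exceeding 11746 is 10946.

10946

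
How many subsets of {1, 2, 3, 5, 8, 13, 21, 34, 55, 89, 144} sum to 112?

6

Each representation comes from the Zeckendorf form by replacing some F_k with F_{k−1} + F_{k−2} where possible.
112 = 89+21+2 = 89+13+8+2 = 55+34+21+2 = 89+13+5+3+2 = 55+34+13+8+2 = … (1 more), for 6 in all.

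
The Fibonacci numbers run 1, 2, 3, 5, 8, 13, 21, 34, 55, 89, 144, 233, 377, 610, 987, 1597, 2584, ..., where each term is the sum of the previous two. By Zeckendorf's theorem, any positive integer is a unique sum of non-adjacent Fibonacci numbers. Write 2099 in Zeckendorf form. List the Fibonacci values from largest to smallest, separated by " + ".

1597 ≤ 2099 < 2584, so take 1597; remainder 502
377 ≤ 502 < 610, so take 377; remainder 125
89 ≤ 125 < 144, so take 89; remainder 36
34 ≤ 36 < 55, so take 34; remainder 2
2 ≤ 2 < 3, so take 2; remainder 0
So 2099 = 1597 + 377 + 89 + 34 + 2, with no two terms consecutive in the sequence.

1597 + 377 + 89 + 34 + 2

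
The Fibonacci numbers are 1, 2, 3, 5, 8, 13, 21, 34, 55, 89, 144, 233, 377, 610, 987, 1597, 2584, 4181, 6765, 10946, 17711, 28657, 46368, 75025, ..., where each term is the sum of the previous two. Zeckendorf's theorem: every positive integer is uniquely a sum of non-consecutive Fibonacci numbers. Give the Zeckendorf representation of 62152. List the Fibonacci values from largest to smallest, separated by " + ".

46368 + 10946 + 4181 + 610 + 34 + 13

largest Fibonacci ≤ 62152 is 46368; 62152 − 46368 = 15784
largest Fibonacci ≤ 15784 is 10946; 15784 − 10946 = 4838
largest Fibonacci ≤ 4838 is 4181; 4838 − 4181 = 657
largest Fibonacci ≤ 657 is 610; 657 − 610 = 47
largest Fibonacci ≤ 47 is 34; 47 − 34 = 13
largest Fibonacci ≤ 13 is 13; 13 − 13 = 0
So 62152 = 46368 + 10946 + 4181 + 610 + 34 + 13, with no two terms consecutive in the sequence.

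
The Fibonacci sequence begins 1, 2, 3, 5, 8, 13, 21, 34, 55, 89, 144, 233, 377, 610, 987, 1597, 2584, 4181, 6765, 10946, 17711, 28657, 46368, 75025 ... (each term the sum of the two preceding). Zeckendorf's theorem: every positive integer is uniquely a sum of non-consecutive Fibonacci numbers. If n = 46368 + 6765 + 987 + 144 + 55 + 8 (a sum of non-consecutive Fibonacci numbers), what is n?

46368 + 6765 + 987 + 144 + 55 + 8 = 54327.

54327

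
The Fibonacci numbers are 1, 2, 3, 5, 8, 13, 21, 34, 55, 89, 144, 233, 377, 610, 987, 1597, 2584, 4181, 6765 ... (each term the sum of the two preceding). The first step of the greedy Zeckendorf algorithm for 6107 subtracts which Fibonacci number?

4181

4181 ≤ 6107 < 6765, so the largest Fibonacci number not exceeding 6107 is 4181.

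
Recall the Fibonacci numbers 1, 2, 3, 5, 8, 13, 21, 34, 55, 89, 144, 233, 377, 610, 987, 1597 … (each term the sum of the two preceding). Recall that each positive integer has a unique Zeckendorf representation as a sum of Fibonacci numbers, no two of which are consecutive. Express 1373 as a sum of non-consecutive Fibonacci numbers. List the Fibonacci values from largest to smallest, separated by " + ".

Greedy algorithm:
1373: greatest Fibonacci not exceeding it is 987, leaving 386
386: greatest Fibonacci not exceeding it is 377, leaving 9
9: greatest Fibonacci not exceeding it is 8, leaving 1
1: greatest Fibonacci not exceeding it is 1, leaving 0
So 1373 = 987 + 377 + 8 + 1, with no two terms consecutive in the sequence.

987 + 377 + 8 + 1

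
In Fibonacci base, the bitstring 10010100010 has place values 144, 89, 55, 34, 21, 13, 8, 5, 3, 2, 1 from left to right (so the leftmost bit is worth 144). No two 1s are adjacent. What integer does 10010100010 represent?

193

Summing the place values of the 1 bits: 144 + 34 + 13 + 2 = 193.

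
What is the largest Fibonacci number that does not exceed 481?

377 ≤ 481 < 610, so the largest Fibonacci number not exceeding 481 is 377.

377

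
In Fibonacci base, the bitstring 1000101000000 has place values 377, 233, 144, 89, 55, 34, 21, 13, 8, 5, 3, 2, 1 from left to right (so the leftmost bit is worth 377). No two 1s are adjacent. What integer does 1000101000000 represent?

453

Summing the place values of the 1 bits: 377 + 55 + 21 = 453.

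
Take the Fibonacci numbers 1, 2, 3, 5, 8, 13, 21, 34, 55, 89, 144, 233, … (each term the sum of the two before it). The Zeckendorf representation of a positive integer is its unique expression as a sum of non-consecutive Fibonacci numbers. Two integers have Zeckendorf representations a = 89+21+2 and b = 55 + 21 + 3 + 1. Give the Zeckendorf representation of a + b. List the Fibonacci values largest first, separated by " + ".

The two numbers are 112 and 80, so their sum is 192.
largest Fibonacci ≤ 192 is 144; 192 − 144 = 48
largest Fibonacci ≤ 48 is 34; 48 − 34 = 14
largest Fibonacci ≤ 14 is 13; 14 − 13 = 1
largest Fibonacci ≤ 1 is 1; 1 − 1 = 0

144 + 34 + 13 + 1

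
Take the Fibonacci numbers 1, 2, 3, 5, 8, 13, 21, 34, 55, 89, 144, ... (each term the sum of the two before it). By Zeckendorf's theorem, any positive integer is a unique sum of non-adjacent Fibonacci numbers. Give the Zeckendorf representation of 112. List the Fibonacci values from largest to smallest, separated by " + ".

Greedy algorithm:
112: greatest Fibonacci not exceeding it is 89, leaving 23
23: greatest Fibonacci not exceeding it is 21, leaving 2
2: greatest Fibonacci not exceeding it is 2, leaving 0
So 112 = 89 + 21 + 2, with no two terms consecutive in the sequence.

89 + 21 + 2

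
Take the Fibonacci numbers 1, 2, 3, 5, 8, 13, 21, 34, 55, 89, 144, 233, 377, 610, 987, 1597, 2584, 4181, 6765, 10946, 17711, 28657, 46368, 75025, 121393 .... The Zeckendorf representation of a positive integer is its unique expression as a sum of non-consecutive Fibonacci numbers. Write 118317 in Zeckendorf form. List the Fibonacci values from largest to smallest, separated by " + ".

75025 + 28657 + 10946 + 2584 + 987 + 89 + 21 + 8

take 75025 (≤ 118317); 118317 − 75025 = 43292
take 28657 (≤ 43292); 43292 − 28657 = 14635
take 10946 (≤ 14635); 14635 − 10946 = 3689
take 2584 (≤ 3689); 3689 − 2584 = 1105
take 987 (≤ 1105); 1105 − 987 = 118
take 89 (≤ 118); 118 − 89 = 29
take 21 (≤ 29); 29 − 21 = 8
take 8 (≤ 8); 8 − 8 = 0
So 118317 = 75025 + 28657 + 10946 + 2584 + 987 + 89 + 21 + 8, with no two terms consecutive in the sequence.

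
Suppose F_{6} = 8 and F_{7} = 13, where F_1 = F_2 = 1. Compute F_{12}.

144

By the doubling identity F_{2k} = F_k(2F_{k+1} − F_k): F_{12} = 8·(2·13 − 8) = 8·18 = 144.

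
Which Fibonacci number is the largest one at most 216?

144 ≤ 216 < 233, so the largest Fibonacci number not exceeding 216 is 144.

144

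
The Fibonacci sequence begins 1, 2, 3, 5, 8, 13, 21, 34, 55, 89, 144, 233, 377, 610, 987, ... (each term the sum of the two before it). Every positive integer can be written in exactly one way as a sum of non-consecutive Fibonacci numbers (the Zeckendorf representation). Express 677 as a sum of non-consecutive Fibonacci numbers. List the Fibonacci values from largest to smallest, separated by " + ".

610 + 55 + 8 + 3 + 1

Greedily peel off the largest Fibonacci term at each step:
677: greatest Fibonacci not exceeding it is 610, leaving 67
67: greatest Fibonacci not exceeding it is 55, leaving 12
12: greatest Fibonacci not exceeding it is 8, leaving 4
4: greatest Fibonacci not exceeding it is 3, leaving 1
1: greatest Fibonacci not exceeding it is 1, leaving 0
So 677 = 610 + 55 + 8 + 3 + 1, with no two terms consecutive in the sequence.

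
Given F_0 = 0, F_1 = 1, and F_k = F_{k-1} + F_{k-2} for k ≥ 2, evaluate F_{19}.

4181

Iterating the recurrence up to F_{13} = 233 and F_{12} = 144:
F_{14} = F_{13} + F_{12} = 233 + 144 = 377
F_{15} = F_{14} + F_{13} = 377 + 233 = 610
F_{16} = F_{15} + F_{14} = 610 + 377 = 987
F_{17} = F_{16} + F_{15} = 987 + 610 = 1597
F_{18} = F_{17} + F_{16} = 1597 + 987 = 2584
F_{19} = F_{18} + F_{17} = 2584 + 1597 = 4181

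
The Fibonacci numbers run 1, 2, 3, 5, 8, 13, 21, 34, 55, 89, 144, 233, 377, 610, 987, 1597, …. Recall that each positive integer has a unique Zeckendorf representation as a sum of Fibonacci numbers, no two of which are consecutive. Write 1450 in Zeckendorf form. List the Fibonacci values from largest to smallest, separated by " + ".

987 + 377 + 55 + 21 + 8 + 2

Greedy algorithm:
987 ≤ 1450 < 1597, so take 987; remainder 463
377 ≤ 463 < 610, so take 377; remainder 86
55 ≤ 86 < 89, so take 55; remainder 31
21 ≤ 31 < 34, so take 21; remainder 10
8 ≤ 10 < 13, so take 8; remainder 2
2 ≤ 2 < 3, so take 2; remainder 0
So 1450 = 987 + 377 + 55 + 21 + 8 + 2, with no two terms consecutive in the sequence.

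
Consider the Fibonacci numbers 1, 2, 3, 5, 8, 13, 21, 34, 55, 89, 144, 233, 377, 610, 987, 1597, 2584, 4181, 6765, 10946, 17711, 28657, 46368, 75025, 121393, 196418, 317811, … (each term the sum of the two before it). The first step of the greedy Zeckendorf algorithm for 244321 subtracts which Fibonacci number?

196418 ≤ 244321 < 317811, so the largest Fibonacci number not exceeding 244321 is 196418.

196418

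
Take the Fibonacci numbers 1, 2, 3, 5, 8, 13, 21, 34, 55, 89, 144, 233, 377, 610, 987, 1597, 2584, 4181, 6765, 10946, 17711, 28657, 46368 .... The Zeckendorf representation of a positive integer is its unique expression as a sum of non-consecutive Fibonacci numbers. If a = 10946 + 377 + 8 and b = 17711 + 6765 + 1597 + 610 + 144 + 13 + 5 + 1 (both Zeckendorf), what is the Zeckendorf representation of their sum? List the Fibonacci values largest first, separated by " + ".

The two numbers are 11331 and 26846, so their sum is 38177.
Repeatedly subtract the largest Fibonacci number that fits:
subtract 28657 from 38177: 9520 remains
subtract 6765 from 9520: 2755 remains
subtract 2584 from 2755: 171 remains
subtract 144 from 171: 27 remains
subtract 21 from 27: 6 remains
subtract 5 from 6: 1 remains
subtract 1 from 1: 0 remains

28657 + 6765 + 2584 + 144 + 21 + 5 + 1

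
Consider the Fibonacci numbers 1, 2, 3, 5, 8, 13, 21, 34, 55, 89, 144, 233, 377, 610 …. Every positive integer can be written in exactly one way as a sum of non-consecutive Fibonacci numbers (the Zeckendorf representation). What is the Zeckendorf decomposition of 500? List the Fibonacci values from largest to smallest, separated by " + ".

377 + 89 + 34

377 ≤ 500 < 610, so take 377; remainder 123
89 ≤ 123 < 144, so take 89; remainder 34
34 ≤ 34 < 55, so take 34; remainder 0
So 500 = 377 + 89 + 34, with no two terms consecutive in the sequence.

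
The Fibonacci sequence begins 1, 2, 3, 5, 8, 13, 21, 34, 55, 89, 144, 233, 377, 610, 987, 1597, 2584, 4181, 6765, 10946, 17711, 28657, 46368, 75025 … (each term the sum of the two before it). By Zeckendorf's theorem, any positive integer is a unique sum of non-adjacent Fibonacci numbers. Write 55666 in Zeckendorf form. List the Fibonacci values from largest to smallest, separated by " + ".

46368 + 6765 + 1597 + 610 + 233 + 89 + 3 + 1

Greedy algorithm:
largest Fibonacci ≤ 55666 is 46368; 55666 − 46368 = 9298
largest Fibonacci ≤ 9298 is 6765; 9298 − 6765 = 2533
largest Fibonacci ≤ 2533 is 1597; 2533 − 1597 = 936
largest Fibonacci ≤ 936 is 610; 936 − 610 = 326
largest Fibonacci ≤ 326 is 233; 326 − 233 = 93
largest Fibonacci ≤ 93 is 89; 93 − 89 = 4
largest Fibonacci ≤ 4 is 3; 4 − 3 = 1
largest Fibonacci ≤ 1 is 1; 1 − 1 = 0
So 55666 = 46368 + 6765 + 1597 + 610 + 233 + 89 + 3 + 1, with no two terms consecutive in the sequence.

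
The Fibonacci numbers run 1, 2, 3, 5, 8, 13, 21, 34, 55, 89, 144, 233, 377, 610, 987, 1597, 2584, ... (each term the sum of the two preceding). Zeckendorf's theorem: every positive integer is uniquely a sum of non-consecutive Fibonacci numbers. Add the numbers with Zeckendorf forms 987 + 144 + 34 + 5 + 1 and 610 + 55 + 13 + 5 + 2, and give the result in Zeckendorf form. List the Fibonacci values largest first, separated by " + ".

The two numbers are 1171 and 685, so their sum is 1856.
take 1597 (≤ 1856); 1856 − 1597 = 259
take 233 (≤ 259); 259 − 233 = 26
take 21 (≤ 26); 26 − 21 = 5
take 5 (≤ 5); 5 − 5 = 0

1597 + 233 + 21 + 5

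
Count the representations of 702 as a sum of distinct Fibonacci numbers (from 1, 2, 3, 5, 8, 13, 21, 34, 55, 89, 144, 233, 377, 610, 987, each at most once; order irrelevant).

702 = 610+89+3 = 610+89+2+1 = 610+55+34+3 = 377+233+89+3 = … (18 more), for 22 in all.

22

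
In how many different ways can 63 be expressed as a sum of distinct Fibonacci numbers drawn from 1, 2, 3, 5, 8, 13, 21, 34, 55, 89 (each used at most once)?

Each representation comes from the Zeckendorf form by replacing some F_k with F_{k−1} + F_{k−2} where possible.
63 = 55+8 = 55+5+3 = 34+21+8 = … (5 more), for 8 in all.

8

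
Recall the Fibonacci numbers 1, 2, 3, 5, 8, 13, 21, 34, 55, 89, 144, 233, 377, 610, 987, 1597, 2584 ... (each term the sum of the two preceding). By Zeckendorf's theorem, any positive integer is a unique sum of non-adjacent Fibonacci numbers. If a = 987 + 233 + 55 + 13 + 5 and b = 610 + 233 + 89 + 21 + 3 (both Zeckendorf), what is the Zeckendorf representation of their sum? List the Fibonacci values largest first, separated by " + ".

The two numbers are 1293 and 956, so their sum is 2249.
largest Fibonacci ≤ 2249 is 1597; 2249 − 1597 = 652
largest Fibonacci ≤ 652 is 610; 652 − 610 = 42
largest Fibonacci ≤ 42 is 34; 42 − 34 = 8
largest Fibonacci ≤ 8 is 8; 8 − 8 = 0

1597 + 610 + 34 + 8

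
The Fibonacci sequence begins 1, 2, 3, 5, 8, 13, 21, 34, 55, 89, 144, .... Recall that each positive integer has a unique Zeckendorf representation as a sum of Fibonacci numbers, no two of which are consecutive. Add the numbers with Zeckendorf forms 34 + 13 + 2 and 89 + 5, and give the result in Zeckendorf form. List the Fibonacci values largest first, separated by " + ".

89 + 34 + 13 + 5 + 2

The two numbers are 49 and 94, so their sum is 143.
89 ≤ 143 < 144, so take 89; remainder 54
34 ≤ 54 < 55, so take 34; remainder 20
13 ≤ 20 < 21, so take 13; remainder 7
5 ≤ 7 < 8, so take 5; remainder 2
2 ≤ 2 < 3, so take 2; remainder 0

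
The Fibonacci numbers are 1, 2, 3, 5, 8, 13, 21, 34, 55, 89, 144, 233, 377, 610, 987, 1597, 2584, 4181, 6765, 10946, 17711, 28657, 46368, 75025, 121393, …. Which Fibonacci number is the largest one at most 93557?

75025

75025 ≤ 93557 < 121393, so the largest Fibonacci number not exceeding 93557 is 75025.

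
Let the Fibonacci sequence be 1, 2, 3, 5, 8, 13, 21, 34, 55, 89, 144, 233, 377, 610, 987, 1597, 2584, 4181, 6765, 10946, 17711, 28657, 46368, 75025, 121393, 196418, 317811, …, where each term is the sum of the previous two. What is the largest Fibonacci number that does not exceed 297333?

196418

196418 ≤ 297333 < 317811, so the largest Fibonacci number not exceeding 297333 is 196418.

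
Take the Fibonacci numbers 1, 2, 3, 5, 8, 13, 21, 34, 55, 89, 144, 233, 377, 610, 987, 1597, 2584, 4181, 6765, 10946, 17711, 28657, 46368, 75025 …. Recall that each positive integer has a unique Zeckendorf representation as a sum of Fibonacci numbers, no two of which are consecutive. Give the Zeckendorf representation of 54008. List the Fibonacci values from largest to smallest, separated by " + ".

46368 ≤ 54008 < 75025, so take 46368; remainder 7640
6765 ≤ 7640 < 10946, so take 6765; remainder 875
610 ≤ 875 < 987, so take 610; remainder 265
233 ≤ 265 < 377, so take 233; remainder 32
21 ≤ 32 < 34, so take 21; remainder 11
8 ≤ 11 < 13, so take 8; remainder 3
3 ≤ 3 < 5, so take 3; remainder 0
So 54008 = 46368 + 6765 + 610 + 233 + 21 + 8 + 3, with no two terms consecutive in the sequence.

46368 + 6765 + 610 + 233 + 21 + 8 + 3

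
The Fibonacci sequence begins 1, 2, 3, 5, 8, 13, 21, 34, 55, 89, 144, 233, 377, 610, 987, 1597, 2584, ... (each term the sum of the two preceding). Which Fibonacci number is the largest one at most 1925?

1597

1597 ≤ 1925 < 2584, so the largest Fibonacci number not exceeding 1925 is 1597.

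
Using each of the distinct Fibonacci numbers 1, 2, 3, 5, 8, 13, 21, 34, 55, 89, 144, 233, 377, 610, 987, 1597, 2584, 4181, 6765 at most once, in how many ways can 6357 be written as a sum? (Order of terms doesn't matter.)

51

Starting from the Zeckendorf form and repeatedly splitting a term F_k into F_{k−1} + F_{k−2} (when neither is already used) reaches every representation.
6357 = 4181+1597+377+144+55+3 = 4181+1597+377+144+55+2+1 = 4181+1597+377+144+34+21+3 = … (48 more), for 51 in all.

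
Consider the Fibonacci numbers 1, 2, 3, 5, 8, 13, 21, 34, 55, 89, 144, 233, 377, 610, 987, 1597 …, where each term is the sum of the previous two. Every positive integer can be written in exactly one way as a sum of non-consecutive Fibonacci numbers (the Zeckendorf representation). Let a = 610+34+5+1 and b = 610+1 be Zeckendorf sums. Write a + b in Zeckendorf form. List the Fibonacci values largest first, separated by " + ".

987 + 233 + 34 + 5 + 2

The two numbers are 650 and 611, so their sum is 1261.
Repeatedly subtract the largest Fibonacci number that fits:
1261 − 987 = 274
274 − 233 = 41
41 − 34 = 7
7 − 5 = 2
2 − 2 = 0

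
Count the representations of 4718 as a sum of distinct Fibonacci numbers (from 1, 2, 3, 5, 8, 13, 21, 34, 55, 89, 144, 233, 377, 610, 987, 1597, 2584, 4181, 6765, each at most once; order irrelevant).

60

4718 = 4181+377+144+13+3 = 4181+377+144+13+2+1 = 4181+377+144+8+5+3 = 4181+377+89+55+13+3 = 4181+377+144+8+5+2+1 = … (55 more), for 60 in all.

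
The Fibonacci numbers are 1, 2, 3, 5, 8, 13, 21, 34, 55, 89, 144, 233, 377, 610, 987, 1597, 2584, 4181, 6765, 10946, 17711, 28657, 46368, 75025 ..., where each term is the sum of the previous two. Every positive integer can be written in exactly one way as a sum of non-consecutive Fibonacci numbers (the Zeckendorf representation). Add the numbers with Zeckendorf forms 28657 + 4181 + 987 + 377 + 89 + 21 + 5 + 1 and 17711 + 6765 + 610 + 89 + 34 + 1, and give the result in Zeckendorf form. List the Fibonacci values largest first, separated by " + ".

46368 + 10946 + 1597 + 610 + 5 + 2

The two numbers are 34318 and 25210, so their sum is 59528.
Repeatedly subtract the largest Fibonacci number that fits:
59528 − 46368 = 13160
13160 − 10946 = 2214
2214 − 1597 = 617
617 − 610 = 7
7 − 5 = 2
2 − 2 = 0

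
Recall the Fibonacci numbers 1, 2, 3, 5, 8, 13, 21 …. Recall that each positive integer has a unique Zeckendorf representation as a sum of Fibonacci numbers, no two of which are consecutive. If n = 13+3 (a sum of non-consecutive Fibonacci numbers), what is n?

13+3 = 16.

16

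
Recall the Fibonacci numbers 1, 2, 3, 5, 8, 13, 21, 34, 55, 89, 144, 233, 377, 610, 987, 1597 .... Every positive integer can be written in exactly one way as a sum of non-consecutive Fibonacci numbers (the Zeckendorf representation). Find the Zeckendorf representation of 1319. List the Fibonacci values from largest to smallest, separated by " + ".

Greedily peel off the largest Fibonacci term at each step:
subtract 987 from 1319: 332 remains
subtract 233 from 332: 99 remains
subtract 89 from 99: 10 remains
subtract 8 from 10: 2 remains
subtract 2 from 2: 0 remains
So 1319 = 987 + 233 + 89 + 8 + 2, with no two terms consecutive in the sequence.

987 + 233 + 89 + 8 + 2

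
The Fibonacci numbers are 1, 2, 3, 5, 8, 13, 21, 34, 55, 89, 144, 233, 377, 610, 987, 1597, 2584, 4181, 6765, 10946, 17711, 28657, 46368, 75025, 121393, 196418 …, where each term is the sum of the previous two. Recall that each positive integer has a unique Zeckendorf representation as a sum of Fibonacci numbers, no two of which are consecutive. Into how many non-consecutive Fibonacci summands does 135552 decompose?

Greedily peel off the largest Fibonacci term at each step:
135552: greatest Fibonacci not exceeding it is 121393, leaving 14159
14159: greatest Fibonacci not exceeding it is 10946, leaving 3213
3213: greatest Fibonacci not exceeding it is 2584, leaving 629
629: greatest Fibonacci not exceeding it is 610, leaving 19
19: greatest Fibonacci not exceeding it is 13, leaving 6
6: greatest Fibonacci not exceeding it is 5, leaving 1
1: greatest Fibonacci not exceeding it is 1, leaving 0
135552 = 121393 + 10946 + 2584 + 610 + 13 + 5 + 1, which has 7 terms.

7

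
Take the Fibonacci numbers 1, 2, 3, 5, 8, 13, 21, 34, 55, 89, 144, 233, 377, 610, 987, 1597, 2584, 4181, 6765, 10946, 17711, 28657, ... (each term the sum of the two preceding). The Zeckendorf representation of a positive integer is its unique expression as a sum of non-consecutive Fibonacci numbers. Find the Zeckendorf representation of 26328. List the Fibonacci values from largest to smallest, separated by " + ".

Greedy algorithm:
subtract 17711 from 26328: 8617 remains
subtract 6765 from 8617: 1852 remains
subtract 1597 from 1852: 255 remains
subtract 233 from 255: 22 remains
subtract 21 from 22: 1 remains
subtract 1 from 1: 0 remains
So 26328 = 17711 + 6765 + 1597 + 233 + 21 + 1, with no two terms consecutive in the sequence.

17711 + 6765 + 1597 + 233 + 21 + 1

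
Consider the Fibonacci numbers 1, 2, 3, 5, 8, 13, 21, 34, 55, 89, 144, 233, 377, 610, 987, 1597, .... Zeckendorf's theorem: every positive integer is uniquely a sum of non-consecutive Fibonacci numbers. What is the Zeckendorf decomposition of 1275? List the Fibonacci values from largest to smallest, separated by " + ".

987 + 233 + 55

Greedy algorithm:
1275: greatest Fibonacci not exceeding it is 987, leaving 288
288: greatest Fibonacci not exceeding it is 233, leaving 55
55: greatest Fibonacci not exceeding it is 55, leaving 0
So 1275 = 987 + 233 + 55, with no two terms consecutive in the sequence.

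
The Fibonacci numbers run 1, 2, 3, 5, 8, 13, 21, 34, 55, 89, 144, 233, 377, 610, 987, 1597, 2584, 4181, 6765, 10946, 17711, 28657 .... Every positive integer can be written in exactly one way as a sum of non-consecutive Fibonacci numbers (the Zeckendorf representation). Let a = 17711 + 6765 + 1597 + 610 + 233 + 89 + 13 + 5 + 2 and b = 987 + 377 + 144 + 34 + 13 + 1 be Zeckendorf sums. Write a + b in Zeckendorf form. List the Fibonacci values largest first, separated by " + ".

The two numbers are 27025 and 1556, so their sum is 28581.
Greedily peel off the largest Fibonacci term at each step:
subtract 17711 from 28581: 10870 remains
subtract 6765 from 10870: 4105 remains
subtract 2584 from 4105: 1521 remains
subtract 987 from 1521: 534 remains
subtract 377 from 534: 157 remains
subtract 144 from 157: 13 remains
subtract 13 from 13: 0 remains

17711 + 6765 + 2584 + 987 + 377 + 144 + 13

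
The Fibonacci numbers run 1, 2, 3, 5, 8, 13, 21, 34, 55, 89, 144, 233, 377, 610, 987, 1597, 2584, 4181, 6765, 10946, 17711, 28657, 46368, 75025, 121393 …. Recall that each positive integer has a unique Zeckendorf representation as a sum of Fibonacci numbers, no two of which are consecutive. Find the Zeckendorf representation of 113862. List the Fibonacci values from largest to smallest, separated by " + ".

75025 + 28657 + 6765 + 2584 + 610 + 144 + 55 + 21 + 1

75025 ≤ 113862 < 121393, so take 75025; remainder 38837
28657 ≤ 38837 < 46368, so take 28657; remainder 10180
6765 ≤ 10180 < 10946, so take 6765; remainder 3415
2584 ≤ 3415 < 4181, so take 2584; remainder 831
610 ≤ 831 < 987, so take 610; remainder 221
144 ≤ 221 < 233, so take 144; remainder 77
55 ≤ 77 < 89, so take 55; remainder 22
21 ≤ 22 < 34, so take 21; remainder 1
1 ≤ 1 < 2, so take 1; remainder 0
So 113862 = 75025 + 28657 + 6765 + 2584 + 610 + 144 + 55 + 21 + 1, with no two terms consecutive in the sequence.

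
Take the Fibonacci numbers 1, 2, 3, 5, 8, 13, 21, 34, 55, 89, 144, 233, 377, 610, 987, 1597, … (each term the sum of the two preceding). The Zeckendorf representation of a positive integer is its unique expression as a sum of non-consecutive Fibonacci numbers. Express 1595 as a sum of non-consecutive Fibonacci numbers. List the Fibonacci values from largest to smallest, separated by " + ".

Repeatedly subtract the largest Fibonacci number that fits:
take 987 (≤ 1595); 1595 − 987 = 608
take 377 (≤ 608); 608 − 377 = 231
take 144 (≤ 231); 231 − 144 = 87
take 55 (≤ 87); 87 − 55 = 32
take 21 (≤ 32); 32 − 21 = 11
take 8 (≤ 11); 11 − 8 = 3
take 3 (≤ 3); 3 − 3 = 0
So 1595 = 987 + 377 + 144 + 55 + 21 + 8 + 3, with no two terms consecutive in the sequence.

987 + 377 + 144 + 55 + 21 + 8 + 3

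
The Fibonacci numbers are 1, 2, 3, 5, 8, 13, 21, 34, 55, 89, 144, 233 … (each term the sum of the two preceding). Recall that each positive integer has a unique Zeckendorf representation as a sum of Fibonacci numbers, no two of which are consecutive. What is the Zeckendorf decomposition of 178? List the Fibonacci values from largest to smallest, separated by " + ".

144 + 34

Greedy algorithm:
largest Fibonacci ≤ 178 is 144; 178 − 144 = 34
largest Fibonacci ≤ 34 is 34; 34 − 34 = 0
So 178 = 144 + 34, with no two terms consecutive in the sequence.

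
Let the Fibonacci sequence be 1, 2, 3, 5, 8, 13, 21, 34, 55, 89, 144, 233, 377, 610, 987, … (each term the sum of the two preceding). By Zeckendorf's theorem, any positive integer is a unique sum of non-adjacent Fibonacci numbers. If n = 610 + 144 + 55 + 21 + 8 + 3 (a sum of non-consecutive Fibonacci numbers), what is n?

610 + 144 + 55 + 21 + 8 + 3 = 841.

841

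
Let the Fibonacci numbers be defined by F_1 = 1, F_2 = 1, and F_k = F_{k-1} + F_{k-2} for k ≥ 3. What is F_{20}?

Iterating the recurrence up to F_{15} = 610 and F_{14} = 377:
F_{16} = F_{15} + F_{14} = 610 + 377 = 987
F_{17} = F_{16} + F_{15} = 987 + 610 = 1597
F_{18} = F_{17} + F_{16} = 1597 + 987 = 2584
F_{19} = F_{18} + F_{17} = 2584 + 1597 = 4181
F_{20} = F_{19} + F_{18} = 4181 + 2584 = 6765

6765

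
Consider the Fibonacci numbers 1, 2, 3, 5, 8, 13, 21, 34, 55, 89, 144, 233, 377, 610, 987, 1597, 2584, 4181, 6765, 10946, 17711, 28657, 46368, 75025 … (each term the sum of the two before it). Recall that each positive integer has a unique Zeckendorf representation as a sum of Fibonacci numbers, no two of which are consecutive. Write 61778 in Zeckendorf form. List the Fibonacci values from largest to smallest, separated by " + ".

61778: greatest Fibonacci not exceeding it is 46368, leaving 15410
15410: greatest Fibonacci not exceeding it is 10946, leaving 4464
4464: greatest Fibonacci not exceeding it is 4181, leaving 283
283: greatest Fibonacci not exceeding it is 233, leaving 50
50: greatest Fibonacci not exceeding it is 34, leaving 16
16: greatest Fibonacci not exceeding it is 13, leaving 3
3: greatest Fibonacci not exceeding it is 3, leaving 0
So 61778 = 46368 + 10946 + 4181 + 233 + 34 + 13 + 3, with no two terms consecutive in the sequence.

46368 + 10946 + 4181 + 233 + 34 + 13 + 3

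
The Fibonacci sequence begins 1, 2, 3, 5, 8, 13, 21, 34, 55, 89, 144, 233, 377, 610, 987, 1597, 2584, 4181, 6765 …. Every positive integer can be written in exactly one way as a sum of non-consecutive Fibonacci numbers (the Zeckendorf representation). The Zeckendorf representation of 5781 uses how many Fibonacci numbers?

3

5781 − 4181 = 1600
1600 − 1597 = 3
3 − 3 = 0
5781 = 4181 + 1597 + 3, which has 3 terms.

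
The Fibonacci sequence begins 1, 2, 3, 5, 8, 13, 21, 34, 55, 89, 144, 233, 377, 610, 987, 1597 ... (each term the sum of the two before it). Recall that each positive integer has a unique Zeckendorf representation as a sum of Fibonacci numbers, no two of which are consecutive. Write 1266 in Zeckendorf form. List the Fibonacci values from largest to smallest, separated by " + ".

987 + 233 + 34 + 8 + 3 + 1

Repeatedly subtract the largest Fibonacci number that fits:
subtract 987 from 1266: 279 remains
subtract 233 from 279: 46 remains
subtract 34 from 46: 12 remains
subtract 8 from 12: 4 remains
subtract 3 from 4: 1 remains
subtract 1 from 1: 0 remains
So 1266 = 987 + 233 + 34 + 8 + 3 + 1, with no two terms consecutive in the sequence.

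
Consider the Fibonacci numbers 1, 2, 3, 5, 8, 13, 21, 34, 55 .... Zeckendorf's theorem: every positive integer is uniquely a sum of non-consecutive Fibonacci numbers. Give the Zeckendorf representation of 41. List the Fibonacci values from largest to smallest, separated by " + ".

34 + 5 + 2

Repeatedly subtract the largest Fibonacci number that fits:
41: greatest Fibonacci not exceeding it is 34, leaving 7
7: greatest Fibonacci not exceeding it is 5, leaving 2
2: greatest Fibonacci not exceeding it is 2, leaving 0
So 41 = 34 + 5 + 2, with no two terms consecutive in the sequence.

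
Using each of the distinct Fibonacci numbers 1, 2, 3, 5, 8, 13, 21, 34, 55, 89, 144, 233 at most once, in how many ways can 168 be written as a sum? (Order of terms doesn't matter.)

168 = 144+21+3 = 144+21+2+1 = 144+13+8+3 = … (10 more), for 13 in all.

13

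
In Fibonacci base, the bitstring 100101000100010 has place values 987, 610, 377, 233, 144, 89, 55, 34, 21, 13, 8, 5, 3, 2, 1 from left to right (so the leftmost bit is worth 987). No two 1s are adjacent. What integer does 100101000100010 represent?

1324

Summing the place values of the 1 bits: 987 + 233 + 89 + 13 + 2 = 1324.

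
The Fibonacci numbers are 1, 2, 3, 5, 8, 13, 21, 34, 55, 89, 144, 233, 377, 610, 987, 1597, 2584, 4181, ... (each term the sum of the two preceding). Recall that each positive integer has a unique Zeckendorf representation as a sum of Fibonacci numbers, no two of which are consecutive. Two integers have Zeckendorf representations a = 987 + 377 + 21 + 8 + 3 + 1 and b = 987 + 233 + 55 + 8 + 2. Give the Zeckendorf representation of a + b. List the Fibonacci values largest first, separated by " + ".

The two numbers are 1397 and 1285, so their sum is 2682.
Greedily peel off the largest Fibonacci term at each step:
2682: greatest Fibonacci not exceeding it is 2584, leaving 98
98: greatest Fibonacci not exceeding it is 89, leaving 9
9: greatest Fibonacci not exceeding it is 8, leaving 1
1: greatest Fibonacci not exceeding it is 1, leaving 0

2584 + 89 + 8 + 1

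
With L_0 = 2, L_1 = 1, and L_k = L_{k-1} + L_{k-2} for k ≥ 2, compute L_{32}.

4870847

Iterating the recurrence up to L_{25} = 167761 and L_{24} = 103682:
L_{26} = L_{25} + L_{24} = 167761 + 103682 = 271443
L_{27} = L_{26} + L_{25} = 271443 + 167761 = 439204
L_{28} = L_{27} + L_{26} = 439204 + 271443 = 710647
L_{29} = L_{28} + L_{27} = 710647 + 439204 = 1149851
L_{30} = L_{29} + L_{28} = 1149851 + 710647 = 1860498
L_{31} = L_{30} + L_{29} = 1860498 + 1149851 = 3010349
L_{32} = L_{31} + L_{30} = 3010349 + 1860498 = 4870847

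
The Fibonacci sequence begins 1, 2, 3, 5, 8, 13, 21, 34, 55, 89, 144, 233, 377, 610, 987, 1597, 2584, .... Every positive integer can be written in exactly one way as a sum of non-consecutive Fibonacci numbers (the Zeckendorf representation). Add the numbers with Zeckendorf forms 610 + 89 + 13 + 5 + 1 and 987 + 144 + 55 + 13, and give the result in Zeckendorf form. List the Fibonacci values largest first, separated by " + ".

1597 + 233 + 55 + 21 + 8 + 3

The two numbers are 718 and 1199, so their sum is 1917.
Greedy algorithm:
largest Fibonacci ≤ 1917 is 1597; 1917 − 1597 = 320
largest Fibonacci ≤ 320 is 233; 320 − 233 = 87
largest Fibonacci ≤ 87 is 55; 87 − 55 = 32
largest Fibonacci ≤ 32 is 21; 32 − 21 = 11
largest Fibonacci ≤ 11 is 8; 11 − 8 = 3
largest Fibonacci ≤ 3 is 3; 3 − 3 = 0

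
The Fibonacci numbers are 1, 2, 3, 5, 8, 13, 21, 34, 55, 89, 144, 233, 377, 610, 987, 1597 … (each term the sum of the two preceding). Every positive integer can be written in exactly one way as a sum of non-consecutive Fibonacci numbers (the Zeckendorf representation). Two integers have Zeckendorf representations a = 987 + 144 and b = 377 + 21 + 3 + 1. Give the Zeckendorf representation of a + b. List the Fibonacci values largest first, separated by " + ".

The two numbers are 1131 and 402, so their sum is 1533.
Greedy algorithm:
1533 − 987 = 546
546 − 377 = 169
169 − 144 = 25
25 − 21 = 4
4 − 3 = 1
1 − 1 = 0

987 + 377 + 144 + 21 + 3 + 1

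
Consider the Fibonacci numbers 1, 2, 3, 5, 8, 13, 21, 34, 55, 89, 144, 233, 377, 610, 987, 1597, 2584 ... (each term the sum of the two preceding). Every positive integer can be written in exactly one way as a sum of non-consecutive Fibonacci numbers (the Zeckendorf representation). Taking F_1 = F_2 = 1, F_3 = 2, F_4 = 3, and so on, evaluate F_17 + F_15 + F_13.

F_17 + F_15 + F_13 = 1597 + 610 + 233 = 2440.

2440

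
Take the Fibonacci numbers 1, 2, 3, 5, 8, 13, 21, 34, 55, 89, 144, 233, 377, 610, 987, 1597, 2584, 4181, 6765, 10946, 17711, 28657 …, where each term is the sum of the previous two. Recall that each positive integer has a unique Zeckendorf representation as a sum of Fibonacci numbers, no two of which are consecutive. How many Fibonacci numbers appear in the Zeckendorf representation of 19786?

7

Greedy algorithm:
take 17711 (≤ 19786); 19786 − 17711 = 2075
take 1597 (≤ 2075); 2075 − 1597 = 478
take 377 (≤ 478); 478 − 377 = 101
take 89 (≤ 101); 101 − 89 = 12
take 8 (≤ 12); 12 − 8 = 4
take 3 (≤ 4); 4 − 3 = 1
take 1 (≤ 1); 1 − 1 = 0
19786 = 17711 + 1597 + 377 + 89 + 8 + 3 + 1, which has 7 terms.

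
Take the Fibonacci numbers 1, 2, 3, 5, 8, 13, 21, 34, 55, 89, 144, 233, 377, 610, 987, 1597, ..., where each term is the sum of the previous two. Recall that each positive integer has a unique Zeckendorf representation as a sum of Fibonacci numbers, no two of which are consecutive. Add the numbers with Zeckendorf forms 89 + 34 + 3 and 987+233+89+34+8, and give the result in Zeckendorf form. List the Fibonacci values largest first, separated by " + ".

987 + 377 + 89 + 21 + 3

The two numbers are 126 and 1351, so their sum is 1477.
take 987 (≤ 1477); 1477 − 987 = 490
take 377 (≤ 490); 490 − 377 = 113
take 89 (≤ 113); 113 − 89 = 24
take 21 (≤ 24); 24 − 21 = 3
take 3 (≤ 3); 3 − 3 = 0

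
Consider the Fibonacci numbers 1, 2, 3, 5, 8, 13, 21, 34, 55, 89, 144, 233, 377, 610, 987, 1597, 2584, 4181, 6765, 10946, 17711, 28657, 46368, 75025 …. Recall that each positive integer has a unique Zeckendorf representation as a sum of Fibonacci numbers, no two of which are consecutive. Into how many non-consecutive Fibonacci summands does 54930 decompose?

Repeatedly subtract the largest Fibonacci number that fits:
take 46368 (≤ 54930); 54930 − 46368 = 8562
take 6765 (≤ 8562); 8562 − 6765 = 1797
take 1597 (≤ 1797); 1797 − 1597 = 200
take 144 (≤ 200); 200 − 144 = 56
take 55 (≤ 56); 56 − 55 = 1
take 1 (≤ 1); 1 − 1 = 0
54930 = 46368 + 6765 + 1597 + 144 + 55 + 1, which has 6 terms.

6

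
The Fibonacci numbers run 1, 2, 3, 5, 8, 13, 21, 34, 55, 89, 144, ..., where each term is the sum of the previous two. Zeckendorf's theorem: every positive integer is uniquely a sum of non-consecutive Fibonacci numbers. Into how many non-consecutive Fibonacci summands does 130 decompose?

subtract 89 from 130: 41 remains
subtract 34 from 41: 7 remains
subtract 5 from 7: 2 remains
subtract 2 from 2: 0 remains
130 = 89 + 34 + 5 + 2, which has 4 terms.

4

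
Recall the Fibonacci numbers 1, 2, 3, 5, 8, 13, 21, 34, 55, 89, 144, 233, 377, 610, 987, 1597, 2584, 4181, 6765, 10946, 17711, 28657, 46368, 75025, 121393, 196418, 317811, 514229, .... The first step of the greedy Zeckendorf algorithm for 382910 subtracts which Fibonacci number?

317811

317811 ≤ 382910 < 514229, so the largest Fibonacci number not exceeding 382910 is 317811.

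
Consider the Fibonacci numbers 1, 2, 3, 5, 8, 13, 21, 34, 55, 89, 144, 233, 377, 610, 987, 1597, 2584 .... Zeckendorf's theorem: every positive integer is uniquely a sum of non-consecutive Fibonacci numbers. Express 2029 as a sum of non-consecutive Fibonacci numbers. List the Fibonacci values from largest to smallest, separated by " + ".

Repeatedly subtract the largest Fibonacci number that fits:
subtract 1597 from 2029: 432 remains
subtract 377 from 432: 55 remains
subtract 55 from 55: 0 remains
So 2029 = 1597 + 377 + 55, with no two terms consecutive in the sequence.

1597 + 377 + 55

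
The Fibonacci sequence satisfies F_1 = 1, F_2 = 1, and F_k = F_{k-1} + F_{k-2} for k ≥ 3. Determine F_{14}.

377

Iterating the recurrence up to F_{9} = 34 and F_{8} = 21:
F_{10} = F_{9} + F_{8} = 34 + 21 = 55
F_{11} = F_{10} + F_{9} = 55 + 34 = 89
F_{12} = F_{11} + F_{10} = 89 + 55 = 144
F_{13} = F_{12} + F_{11} = 144 + 89 = 233
F_{14} = F_{13} + F_{12} = 233 + 144 = 377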